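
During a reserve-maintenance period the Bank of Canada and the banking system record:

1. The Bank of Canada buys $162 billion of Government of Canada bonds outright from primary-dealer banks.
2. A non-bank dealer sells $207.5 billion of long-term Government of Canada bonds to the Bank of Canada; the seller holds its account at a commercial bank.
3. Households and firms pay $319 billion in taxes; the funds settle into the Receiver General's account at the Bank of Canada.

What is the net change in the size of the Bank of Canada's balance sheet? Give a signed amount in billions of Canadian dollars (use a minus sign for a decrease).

+$369.5 billion

OMO purchase (from banks) $162 billion: a Bank of Canada asset is acquired → +$162B.
Asset purchase (from non-banks) $207.5 billion: a Bank of Canada asset is acquired → +$207.5B.
Government account inflow $319 billion: only the composition of liabilities changes → 0.
Net: 162 + 207.5 + 0 = +$369.5 billion.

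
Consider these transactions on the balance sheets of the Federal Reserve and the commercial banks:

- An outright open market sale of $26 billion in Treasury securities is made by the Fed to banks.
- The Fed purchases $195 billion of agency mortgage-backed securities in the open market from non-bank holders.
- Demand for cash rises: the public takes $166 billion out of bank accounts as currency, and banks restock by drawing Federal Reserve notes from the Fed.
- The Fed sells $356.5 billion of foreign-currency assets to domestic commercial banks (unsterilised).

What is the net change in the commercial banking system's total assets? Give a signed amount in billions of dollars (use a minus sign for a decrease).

OMO sale (to banks) $26 billion: just an asset swap on bank balance sheets → 0.
Asset purchase (from non-banks) $195 billion: bank balance sheets expand → +$195B.
Currency withdrawal $166 billion: bank balance sheets shrink → −$166B.
FX sale $356.5 billion: just an asset swap on bank balance sheets → 0.
Net: 0 + 195 − 166 + 0 = +$29 billion.

+$29 billion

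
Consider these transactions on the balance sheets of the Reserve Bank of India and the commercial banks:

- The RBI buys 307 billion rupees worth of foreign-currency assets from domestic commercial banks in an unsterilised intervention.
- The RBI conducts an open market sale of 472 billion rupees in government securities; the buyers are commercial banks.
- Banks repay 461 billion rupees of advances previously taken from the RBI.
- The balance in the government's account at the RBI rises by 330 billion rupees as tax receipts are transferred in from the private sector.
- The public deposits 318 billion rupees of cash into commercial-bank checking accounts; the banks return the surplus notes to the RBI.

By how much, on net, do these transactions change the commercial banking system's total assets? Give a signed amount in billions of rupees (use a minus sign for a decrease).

RBI balance sheet:
  Assets:      Securities −472B, Loans to banks −461B, Foreign assets +307B
  Liabilities: Bank reserves −638B, Currency in circulation −318B, Government deposits +330B
Commercial banking system:
  Assets:      Reserves at CB −638B, Securities +472B, Foreign assets −307B
  Liabilities: Checkable deposits −12B, Borrowings from CB −461B
Change in total bank assets = -473 billion.

-473 billion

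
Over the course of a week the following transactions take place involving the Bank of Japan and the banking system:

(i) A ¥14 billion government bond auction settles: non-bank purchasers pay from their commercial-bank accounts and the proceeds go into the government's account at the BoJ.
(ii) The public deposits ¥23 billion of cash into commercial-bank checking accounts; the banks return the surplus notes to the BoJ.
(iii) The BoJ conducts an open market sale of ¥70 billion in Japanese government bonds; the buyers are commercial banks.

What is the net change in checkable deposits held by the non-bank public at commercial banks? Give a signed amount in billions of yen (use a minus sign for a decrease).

+¥9 billion

BoJ balance sheet:
  Assets:      Securities −¥70B
  Liabilities: Bank reserves −¥61B, Currency in circulation −¥23B, Government deposits +¥14B
Commercial banking system:
  Assets:      Reserves at CB −¥61B, Securities +¥70B
  Liabilities: Checkable deposits +¥9B
So the change in checkable deposits held by the non-bank public at commercial banks is +¥9 billion.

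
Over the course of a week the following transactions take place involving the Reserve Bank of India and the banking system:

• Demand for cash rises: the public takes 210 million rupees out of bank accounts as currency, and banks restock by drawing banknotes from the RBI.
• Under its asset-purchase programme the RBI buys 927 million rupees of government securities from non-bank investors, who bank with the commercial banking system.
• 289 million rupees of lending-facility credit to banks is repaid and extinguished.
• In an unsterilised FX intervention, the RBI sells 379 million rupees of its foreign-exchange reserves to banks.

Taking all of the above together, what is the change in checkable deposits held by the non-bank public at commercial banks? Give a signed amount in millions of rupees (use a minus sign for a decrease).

+717 million

Currency withdrawal 210 million rupees: non-bank counterparties' bank balances fall → −210M.
Asset purchase (from non-banks) 927 million rupees: non-bank counterparties' bank balances rise → +927M.
Discount-window repayment 289 million rupees: the counterparty is a bank, so public deposits are unchanged → 0.
FX sale 379 million rupees: the counterparty is a bank, so public deposits are unchanged → 0.
Net: −210 + 927 + 0 + 0 = +717 million.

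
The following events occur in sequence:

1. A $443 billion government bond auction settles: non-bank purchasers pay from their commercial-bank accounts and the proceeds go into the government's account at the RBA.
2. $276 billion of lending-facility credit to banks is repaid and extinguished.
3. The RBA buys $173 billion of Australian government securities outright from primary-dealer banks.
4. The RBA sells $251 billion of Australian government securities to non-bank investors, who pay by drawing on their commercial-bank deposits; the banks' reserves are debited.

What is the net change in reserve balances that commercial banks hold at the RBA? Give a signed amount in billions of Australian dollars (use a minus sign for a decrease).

Government account inflow $443 billion: funds move from bank reserves into the government account → −$443B.
Discount-window repayment $276 billion: repayment is debited from reserves → −$276B.
OMO purchase (from banks) $173 billion: the RBA pays by crediting reserve accounts → +$173B.
Asset sale (to non-banks) $251 billion: the non-bank buyers' banks settle from reserves → −$251B.
Net: −443 − 276 + 173 − 251 = -$797 billion.

-$797 billion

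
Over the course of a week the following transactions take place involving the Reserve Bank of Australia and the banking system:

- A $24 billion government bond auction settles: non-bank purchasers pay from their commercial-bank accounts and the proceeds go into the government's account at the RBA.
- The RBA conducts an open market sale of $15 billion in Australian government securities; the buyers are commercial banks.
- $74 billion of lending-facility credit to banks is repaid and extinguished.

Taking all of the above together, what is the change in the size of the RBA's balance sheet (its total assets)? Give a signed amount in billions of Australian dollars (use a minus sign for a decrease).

Government account inflow $24 billion: only the composition of liabilities changes → 0.
OMO sale (to banks) $15 billion: an RBA asset is shed → −$15B.
Discount-window repayment $74 billion: an RBA asset is shed → −$74B.
Net: 0 − 15 − 74 = -$89 billion.

-$89 billion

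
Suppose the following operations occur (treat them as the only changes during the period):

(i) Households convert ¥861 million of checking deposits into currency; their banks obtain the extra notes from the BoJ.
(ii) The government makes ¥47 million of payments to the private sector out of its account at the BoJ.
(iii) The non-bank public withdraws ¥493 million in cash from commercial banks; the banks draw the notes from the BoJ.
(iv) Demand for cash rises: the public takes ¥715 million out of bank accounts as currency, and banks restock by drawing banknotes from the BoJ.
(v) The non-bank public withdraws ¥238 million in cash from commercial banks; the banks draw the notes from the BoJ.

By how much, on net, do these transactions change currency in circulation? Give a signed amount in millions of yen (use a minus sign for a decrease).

BoJ balance sheet:
  Assets:      no change
  Liabilities: Bank reserves −¥2260M, Currency in circulation +¥2307M, Government deposits −¥47M
Commercial banking system:
  Assets:      Reserves at CB −¥2260M
  Liabilities: Checkable deposits −¥2260M
So the change in currency in circulation is +¥2307 million.

+¥2307 million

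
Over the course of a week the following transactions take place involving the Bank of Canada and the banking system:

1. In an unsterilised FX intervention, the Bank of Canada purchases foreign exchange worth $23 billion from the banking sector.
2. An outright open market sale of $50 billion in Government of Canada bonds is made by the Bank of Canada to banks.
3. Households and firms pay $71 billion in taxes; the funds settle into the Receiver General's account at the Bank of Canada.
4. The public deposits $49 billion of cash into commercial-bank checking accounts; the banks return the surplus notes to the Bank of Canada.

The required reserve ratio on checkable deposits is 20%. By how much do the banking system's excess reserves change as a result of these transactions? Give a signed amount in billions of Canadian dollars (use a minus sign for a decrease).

FX purchase $23 billion: reserves +$23B, deposits 0.
OMO sale (to banks) $50 billion: reserves −$50B, deposits 0.
Government account inflow $71 billion: reserves −$71B, deposits −$71B.
Currency deposit $49 billion: reserves +$49B, deposits +$49B.
Totals: Δreserves = −$49B, Δdeposits = −$22B.
Δrequired reserves = 20% × −$22B = −$4.4B.
Δexcess reserves = Δreserves − Δrequired = −$49B − (−$4.4B) = -$44.6 billion.

-$44.6 billion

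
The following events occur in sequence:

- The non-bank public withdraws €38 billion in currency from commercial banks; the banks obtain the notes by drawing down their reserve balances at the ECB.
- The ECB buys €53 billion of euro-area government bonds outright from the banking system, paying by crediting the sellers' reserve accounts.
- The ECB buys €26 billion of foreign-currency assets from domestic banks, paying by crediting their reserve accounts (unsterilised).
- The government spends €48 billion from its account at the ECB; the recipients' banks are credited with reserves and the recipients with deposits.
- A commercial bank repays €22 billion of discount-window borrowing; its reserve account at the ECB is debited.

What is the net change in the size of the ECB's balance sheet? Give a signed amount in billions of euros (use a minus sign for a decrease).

+€57 billion

ECB balance sheet:
  Assets:      Securities +€53B, Loans to banks −€22B, Foreign assets +€26B
  Liabilities: Bank reserves +€67B, Currency in circulation +€38B, Government deposits −€48B
Commercial banking system:
  Assets:      Reserves at CB +€67B, Securities −€53B, Foreign assets −€26B
  Liabilities: Checkable deposits +€10B, Borrowings from CB −€22B
Change in total ECB assets = +€57 billion.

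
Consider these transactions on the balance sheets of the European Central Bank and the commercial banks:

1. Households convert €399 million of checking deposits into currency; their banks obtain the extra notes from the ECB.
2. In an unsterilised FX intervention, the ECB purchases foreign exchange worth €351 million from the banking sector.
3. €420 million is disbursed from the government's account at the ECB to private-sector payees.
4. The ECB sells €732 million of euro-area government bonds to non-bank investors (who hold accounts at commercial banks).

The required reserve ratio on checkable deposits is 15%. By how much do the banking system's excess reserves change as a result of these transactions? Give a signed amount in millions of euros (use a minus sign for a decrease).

-€253.35 million

Currency withdrawal €399 million: reserves −€399M, deposits −€399M.
FX purchase €351 million: reserves +€351M, deposits 0.
Government spending €420 million: reserves +€420M, deposits +€420M.
Asset sale (to non-banks) €732 million: reserves −€732M, deposits −€732M.
Totals: Δreserves = −€360M, Δdeposits = −€711M.
Δrequired reserves = 15% × −€711M = −€106.65M.
Δexcess reserves = Δreserves − Δrequired = −€360M − (−€106.65M) = -€253.35 million.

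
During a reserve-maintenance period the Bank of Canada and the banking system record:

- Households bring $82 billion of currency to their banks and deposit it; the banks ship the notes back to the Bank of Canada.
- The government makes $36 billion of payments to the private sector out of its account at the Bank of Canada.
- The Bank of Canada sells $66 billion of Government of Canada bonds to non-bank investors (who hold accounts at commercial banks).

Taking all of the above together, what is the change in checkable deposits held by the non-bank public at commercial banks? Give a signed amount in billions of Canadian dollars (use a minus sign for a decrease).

+$52 billion

Currency deposit $82 billion: non-bank counterparties' bank balances rise → +$82B.
Government spending $36 billion: non-bank counterparties' bank balances rise → +$36B.
Asset sale (to non-banks) $66 billion: non-bank counterparties' bank balances fall → −$66B.
Net: 82 + 36 − 66 = +$52 billion.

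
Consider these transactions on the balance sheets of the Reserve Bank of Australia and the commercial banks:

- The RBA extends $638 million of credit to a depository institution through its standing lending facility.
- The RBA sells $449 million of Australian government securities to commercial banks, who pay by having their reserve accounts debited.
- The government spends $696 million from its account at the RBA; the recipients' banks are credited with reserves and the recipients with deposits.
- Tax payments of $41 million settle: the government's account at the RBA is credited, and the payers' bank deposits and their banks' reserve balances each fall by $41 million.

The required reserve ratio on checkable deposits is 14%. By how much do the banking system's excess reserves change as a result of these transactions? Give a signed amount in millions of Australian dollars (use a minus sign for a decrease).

+$752.3 million

Discount-window loan $638 million: reserves +$638M, deposits 0.
OMO sale (to banks) $449 million: reserves −$449M, deposits 0.
Government spending $696 million: reserves +$696M, deposits +$696M.
Government account inflow $41 million: reserves −$41M, deposits −$41M.
Totals: Δreserves = +$844M, Δdeposits = +$655M.
Δrequired reserves = 14% × +$655M = +$91.7M.
Δexcess reserves = Δreserves − Δrequired = +$844M − (+$91.7M) = +$752.3 million.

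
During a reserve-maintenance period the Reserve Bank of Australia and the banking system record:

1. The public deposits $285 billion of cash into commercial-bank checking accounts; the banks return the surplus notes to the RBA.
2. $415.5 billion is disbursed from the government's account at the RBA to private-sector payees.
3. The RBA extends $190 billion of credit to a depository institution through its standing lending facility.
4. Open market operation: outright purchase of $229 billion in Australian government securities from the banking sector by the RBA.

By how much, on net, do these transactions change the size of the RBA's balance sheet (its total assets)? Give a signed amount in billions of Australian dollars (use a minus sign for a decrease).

Currency deposit $285 billion: only the composition of liabilities changes → 0.
Government spending $415.5 billion: only the composition of liabilities changes → 0.
Discount-window loan $190 billion: an RBA asset is acquired → +$190B.
OMO purchase (from banks) $229 billion: an RBA asset is acquired → +$229B.
Net: 0 + 0 + 190 + 229 = +$419 billion.

+$419 billion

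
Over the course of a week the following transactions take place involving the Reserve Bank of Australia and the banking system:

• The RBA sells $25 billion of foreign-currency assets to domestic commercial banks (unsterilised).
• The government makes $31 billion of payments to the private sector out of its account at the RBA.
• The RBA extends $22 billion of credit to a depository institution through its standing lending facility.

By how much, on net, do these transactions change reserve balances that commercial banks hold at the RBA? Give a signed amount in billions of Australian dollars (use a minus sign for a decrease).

+$28 billion

FX sale $25 billion: the buying banks pay out of their reserve balances → −$25B.
Government spending $31 billion: government payments flow into bank reserve accounts → +$31B.
Discount-window loan $22 billion: the loan is credited to the bank's reserve account → +$22B.
Net: −25 + 31 + 22 = +$28 billion.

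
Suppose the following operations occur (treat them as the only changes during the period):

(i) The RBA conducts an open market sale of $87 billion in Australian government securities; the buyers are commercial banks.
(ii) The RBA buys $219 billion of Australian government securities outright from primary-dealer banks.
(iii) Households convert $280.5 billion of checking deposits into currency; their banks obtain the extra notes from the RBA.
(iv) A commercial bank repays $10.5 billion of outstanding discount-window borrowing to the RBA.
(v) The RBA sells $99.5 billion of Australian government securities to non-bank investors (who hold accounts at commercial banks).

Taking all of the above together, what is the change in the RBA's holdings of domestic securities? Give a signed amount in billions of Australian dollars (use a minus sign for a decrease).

+$32.5 billion

RBA balance sheet:
  Assets:      Securities +$32.5B, Loans to banks −$10.5B
  Liabilities: Bank reserves −$258.5B, Currency in circulation +$280.5B
So the change in the RBA's holdings of domestic securities is +$32.5 billion.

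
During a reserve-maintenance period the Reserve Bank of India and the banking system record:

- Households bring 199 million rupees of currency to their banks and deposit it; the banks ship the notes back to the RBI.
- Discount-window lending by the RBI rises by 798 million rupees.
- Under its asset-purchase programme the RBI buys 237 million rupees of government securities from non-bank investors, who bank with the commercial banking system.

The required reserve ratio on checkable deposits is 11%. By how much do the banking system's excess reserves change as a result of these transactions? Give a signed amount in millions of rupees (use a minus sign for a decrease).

+1186.04 million

Currency deposit 199 million rupees: reserves +199M, deposits +199M.
Discount-window loan 798 million rupees: reserves +798M, deposits 0.
Asset purchase (from non-banks) 237 million rupees: reserves +237M, deposits +237M.
Totals: Δreserves = +1234M, Δdeposits = +436M.
Δrequired reserves = 11% × +436M = +47.96M.
Δexcess reserves = Δreserves − Δrequired = +1234M − (+47.96M) = +1186.04 million.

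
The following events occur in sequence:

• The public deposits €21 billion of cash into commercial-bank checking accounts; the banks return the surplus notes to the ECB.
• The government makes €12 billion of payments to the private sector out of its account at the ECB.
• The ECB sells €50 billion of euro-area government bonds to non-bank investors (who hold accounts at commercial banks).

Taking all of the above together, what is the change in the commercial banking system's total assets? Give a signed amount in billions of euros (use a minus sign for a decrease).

-€17 billion

ECB balance sheet:
  Assets:      Securities −€50B
  Liabilities: Bank reserves −€17B, Currency in circulation −€21B, Government deposits −€12B
Commercial banking system:
  Assets:      Reserves at CB −€17B
  Liabilities: Checkable deposits −€17B
Change in total bank assets = -€17 billion.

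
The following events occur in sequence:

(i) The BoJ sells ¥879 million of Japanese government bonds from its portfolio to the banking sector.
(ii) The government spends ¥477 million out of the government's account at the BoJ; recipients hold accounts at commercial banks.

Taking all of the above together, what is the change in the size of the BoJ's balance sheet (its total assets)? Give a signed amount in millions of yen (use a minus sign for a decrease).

-¥879 million

BoJ balance sheet:
  Assets:      Securities −¥879M
  Liabilities: Bank reserves −¥402M, Government deposits −¥477M
Commercial banking system:
  Assets:      Reserves at CB −¥402M, Securities +¥879M
  Liabilities: Checkable deposits +¥477M
Change in total BoJ assets = -¥879 million.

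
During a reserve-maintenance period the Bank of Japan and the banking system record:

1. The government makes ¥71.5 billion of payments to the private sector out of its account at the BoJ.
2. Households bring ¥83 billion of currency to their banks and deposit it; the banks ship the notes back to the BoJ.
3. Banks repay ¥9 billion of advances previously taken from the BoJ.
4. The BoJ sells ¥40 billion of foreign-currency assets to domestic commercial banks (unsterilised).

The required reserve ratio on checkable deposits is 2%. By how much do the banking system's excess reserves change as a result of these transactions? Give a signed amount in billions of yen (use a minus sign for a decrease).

+¥102.41 billion

Government spending ¥71.5 billion: reserves +¥71.5B, deposits +¥71.5B.
Currency deposit ¥83 billion: reserves +¥83B, deposits +¥83B.
Discount-window repayment ¥9 billion: reserves −¥9B, deposits 0.
FX sale ¥40 billion: reserves −¥40B, deposits 0.
Totals: Δreserves = +¥105.5B, Δdeposits = +¥154.5B.
Δrequired reserves = 2% × +¥154.5B = +¥3.09B.
Δexcess reserves = Δreserves − Δrequired = +¥105.5B − (+¥3.09B) = +¥102.41 billion.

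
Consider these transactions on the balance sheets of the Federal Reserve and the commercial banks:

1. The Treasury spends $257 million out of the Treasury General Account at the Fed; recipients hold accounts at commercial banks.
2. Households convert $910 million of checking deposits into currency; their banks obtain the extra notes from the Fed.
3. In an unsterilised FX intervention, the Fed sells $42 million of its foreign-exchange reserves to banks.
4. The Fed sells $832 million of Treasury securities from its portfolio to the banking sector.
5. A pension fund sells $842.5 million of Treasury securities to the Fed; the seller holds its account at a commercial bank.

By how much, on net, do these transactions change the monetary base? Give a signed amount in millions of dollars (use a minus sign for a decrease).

Government spending $257 million: a non-base liability converts back to reserves → +$257M.
Currency withdrawal $910 million: just a shift between currency and reserves — both are base money → 0.
FX sale $42 million: Fed balance sheet contracts → −$42M.
OMO sale (to banks) $832 million: Fed balance sheet contracts → −$832M.
Asset purchase (from non-banks) $842.5 million: Fed balance sheet expands → +$842.5M.
Net: 257 + 0 − 42 − 832 + 842.5 = +$225.5 million.

+$225.5 million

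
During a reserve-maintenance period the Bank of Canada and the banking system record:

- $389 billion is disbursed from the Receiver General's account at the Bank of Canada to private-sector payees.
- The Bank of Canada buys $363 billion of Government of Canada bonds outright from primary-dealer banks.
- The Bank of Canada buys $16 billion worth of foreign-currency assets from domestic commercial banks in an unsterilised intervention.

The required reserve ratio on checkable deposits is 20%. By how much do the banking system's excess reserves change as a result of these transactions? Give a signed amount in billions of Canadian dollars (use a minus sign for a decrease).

Government spending $389 billion: reserves +$389B, deposits +$389B.
OMO purchase (from banks) $363 billion: reserves +$363B, deposits 0.
FX purchase $16 billion: reserves +$16B, deposits 0.
Totals: Δreserves = +$768B, Δdeposits = +$389B.
Δrequired reserves = 20% × +$389B = +$77.8B.
Δexcess reserves = Δreserves − Δrequired = +$768B − (+$77.8B) = +$690.2 billion.

+$690.2 billion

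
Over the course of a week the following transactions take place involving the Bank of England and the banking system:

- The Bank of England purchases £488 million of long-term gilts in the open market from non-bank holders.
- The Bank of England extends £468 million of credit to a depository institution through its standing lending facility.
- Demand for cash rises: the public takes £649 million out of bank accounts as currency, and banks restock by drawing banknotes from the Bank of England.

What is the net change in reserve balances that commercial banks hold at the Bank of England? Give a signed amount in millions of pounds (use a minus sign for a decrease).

+£307 million

Asset purchase (from non-banks) £488 million: the Bank of England pays by crediting reserve accounts → +£488M.
Discount-window loan £468 million: the loan is credited to the bank's reserve account → +£468M.
Currency withdrawal £649 million: banks swap reserves for currency → −£649M.
Net: 488 + 468 − 649 = +£307 million.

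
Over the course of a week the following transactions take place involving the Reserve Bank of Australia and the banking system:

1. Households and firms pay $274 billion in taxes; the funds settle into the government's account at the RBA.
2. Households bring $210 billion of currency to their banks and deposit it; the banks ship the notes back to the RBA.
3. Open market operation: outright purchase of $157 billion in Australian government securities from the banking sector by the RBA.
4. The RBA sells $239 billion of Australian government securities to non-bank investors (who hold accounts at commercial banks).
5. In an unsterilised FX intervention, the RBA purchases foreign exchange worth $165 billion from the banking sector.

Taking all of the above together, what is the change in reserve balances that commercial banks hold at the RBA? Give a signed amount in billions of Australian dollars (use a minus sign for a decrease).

RBA balance sheet:
  Assets:      Securities −$82B, Foreign assets +$165B
  Liabilities: Bank reserves +$19B, Currency in circulation −$210B, Government deposits +$274B
So the change in reserve balances that commercial banks hold at the RBA is +$19 billion.

+$19 billion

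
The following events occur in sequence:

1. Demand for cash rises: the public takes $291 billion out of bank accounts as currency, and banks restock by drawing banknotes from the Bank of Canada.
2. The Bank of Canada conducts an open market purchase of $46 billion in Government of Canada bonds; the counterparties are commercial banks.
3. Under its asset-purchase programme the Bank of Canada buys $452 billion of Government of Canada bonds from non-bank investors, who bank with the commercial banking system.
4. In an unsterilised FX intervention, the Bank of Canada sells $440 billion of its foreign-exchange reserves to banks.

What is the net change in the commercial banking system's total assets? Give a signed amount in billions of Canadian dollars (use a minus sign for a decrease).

+$161 billion

Currency withdrawal $291 billion: bank balance sheets shrink → −$291B.
OMO purchase (from banks) $46 billion: just an asset swap on bank balance sheets → 0.
Asset purchase (from non-banks) $452 billion: bank balance sheets expand → +$452B.
FX sale $440 billion: just an asset swap on bank balance sheets → 0.
Net: −291 + 0 + 452 + 0 = +$161 billion.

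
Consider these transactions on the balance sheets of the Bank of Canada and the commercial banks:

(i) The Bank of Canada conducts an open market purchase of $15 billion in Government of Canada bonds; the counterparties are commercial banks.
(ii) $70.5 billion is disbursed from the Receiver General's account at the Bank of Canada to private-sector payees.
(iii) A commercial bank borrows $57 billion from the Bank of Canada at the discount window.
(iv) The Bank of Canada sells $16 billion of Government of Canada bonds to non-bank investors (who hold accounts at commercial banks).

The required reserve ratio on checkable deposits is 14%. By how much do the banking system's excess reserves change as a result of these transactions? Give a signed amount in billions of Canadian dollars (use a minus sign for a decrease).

OMO purchase (from banks) $15 billion: reserves +$15B, deposits 0.
Government spending $70.5 billion: reserves +$70.5B, deposits +$70.5B.
Discount-window loan $57 billion: reserves +$57B, deposits 0.
Asset sale (to non-banks) $16 billion: reserves −$16B, deposits −$16B.
Totals: Δreserves = +$126.5B, Δdeposits = +$54.5B.
Δrequired reserves = 14% × +$54.5B = +$7.63B.
Δexcess reserves = Δreserves − Δrequired = +$126.5B − (+$7.63B) = +$118.87 billion.

+$118.87 billion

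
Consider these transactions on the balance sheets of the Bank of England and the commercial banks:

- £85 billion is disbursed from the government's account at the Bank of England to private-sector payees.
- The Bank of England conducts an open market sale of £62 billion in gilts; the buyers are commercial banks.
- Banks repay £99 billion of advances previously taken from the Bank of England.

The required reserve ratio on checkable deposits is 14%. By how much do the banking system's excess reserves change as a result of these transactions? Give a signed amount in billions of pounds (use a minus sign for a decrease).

Government spending £85 billion: reserves +£85B, deposits +£85B.
OMO sale (to banks) £62 billion: reserves −£62B, deposits 0.
Discount-window repayment £99 billion: reserves −£99B, deposits 0.
Totals: Δreserves = −£76B, Δdeposits = +£85B.
Δrequired reserves = 14% × +£85B = +£11.9B.
Δexcess reserves = Δreserves − Δrequired = −£76B − (+£11.9B) = -£87.9 billion.

-£87.9 billion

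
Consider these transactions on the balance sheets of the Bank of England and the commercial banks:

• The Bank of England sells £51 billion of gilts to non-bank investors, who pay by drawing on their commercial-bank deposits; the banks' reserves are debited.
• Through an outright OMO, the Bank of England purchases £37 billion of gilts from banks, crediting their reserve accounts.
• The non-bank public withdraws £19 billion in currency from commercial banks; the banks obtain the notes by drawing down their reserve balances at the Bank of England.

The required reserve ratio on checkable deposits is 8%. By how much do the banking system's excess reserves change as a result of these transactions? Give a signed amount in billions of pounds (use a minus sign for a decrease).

-£27.4 billion

Asset sale (to non-banks) £51 billion: reserves −£51B, deposits −£51B.
OMO purchase (from banks) £37 billion: reserves +£37B, deposits 0.
Currency withdrawal £19 billion: reserves −£19B, deposits −£19B.
Totals: Δreserves = −£33B, Δdeposits = −£70B.
Δrequired reserves = 8% × −£70B = −£5.6B.
Δexcess reserves = Δreserves − Δrequired = −£33B − (−£5.6B) = -£27.4 billion.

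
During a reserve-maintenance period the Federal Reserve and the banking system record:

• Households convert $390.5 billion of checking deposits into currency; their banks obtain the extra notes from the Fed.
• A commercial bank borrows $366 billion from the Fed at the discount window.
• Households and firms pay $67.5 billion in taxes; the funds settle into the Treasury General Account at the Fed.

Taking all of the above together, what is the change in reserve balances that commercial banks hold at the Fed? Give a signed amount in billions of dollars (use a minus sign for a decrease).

Fed balance sheet:
  Assets:      Loans to banks +$366B
  Liabilities: Bank reserves −$92B, Currency in circulation +$390.5B, Government deposits +$67.5B
Commercial banking system:
  Assets:      Reserves at CB −$92B
  Liabilities: Checkable deposits −$458B, Borrowings from CB +$366B
So the change in reserve balances that commercial banks hold at the Fed is -$92 billion.

-$92 billion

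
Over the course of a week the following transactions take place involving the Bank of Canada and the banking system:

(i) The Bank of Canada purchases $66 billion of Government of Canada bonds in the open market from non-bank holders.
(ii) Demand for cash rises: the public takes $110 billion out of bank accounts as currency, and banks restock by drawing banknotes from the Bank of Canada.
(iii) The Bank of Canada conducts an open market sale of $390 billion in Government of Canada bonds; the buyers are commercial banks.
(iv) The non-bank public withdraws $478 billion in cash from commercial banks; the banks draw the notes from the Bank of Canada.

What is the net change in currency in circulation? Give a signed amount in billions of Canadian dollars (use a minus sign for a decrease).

Bank of Canada balance sheet:
  Assets:      Securities −$324B
  Liabilities: Bank reserves −$912B, Currency in circulation +$588B
Commercial banking system:
  Assets:      Reserves at CB −$912B, Securities +$390B
  Liabilities: Checkable deposits −$522B
So the change in currency in circulation is +$588 billion.

+$588 billion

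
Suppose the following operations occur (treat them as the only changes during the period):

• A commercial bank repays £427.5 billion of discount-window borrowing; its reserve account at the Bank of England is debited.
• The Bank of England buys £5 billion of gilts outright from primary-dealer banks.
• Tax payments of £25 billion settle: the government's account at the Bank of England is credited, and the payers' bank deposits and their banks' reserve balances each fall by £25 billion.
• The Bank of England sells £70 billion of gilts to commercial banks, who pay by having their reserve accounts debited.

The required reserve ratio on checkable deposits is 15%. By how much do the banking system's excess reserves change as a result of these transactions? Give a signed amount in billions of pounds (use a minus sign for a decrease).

Discount-window repayment £427.5 billion: reserves −£427.5B, deposits 0.
OMO purchase (from banks) £5 billion: reserves +£5B, deposits 0.
Government account inflow £25 billion: reserves −£25B, deposits −£25B.
OMO sale (to banks) £70 billion: reserves −£70B, deposits 0.
Totals: Δreserves = −£517.5B, Δdeposits = −£25B.
Δrequired reserves = 15% × −£25B = −£3.75B.
Δexcess reserves = Δreserves − Δrequired = −£517.5B − (−£3.75B) = -£513.75 billion.

-£513.75 billion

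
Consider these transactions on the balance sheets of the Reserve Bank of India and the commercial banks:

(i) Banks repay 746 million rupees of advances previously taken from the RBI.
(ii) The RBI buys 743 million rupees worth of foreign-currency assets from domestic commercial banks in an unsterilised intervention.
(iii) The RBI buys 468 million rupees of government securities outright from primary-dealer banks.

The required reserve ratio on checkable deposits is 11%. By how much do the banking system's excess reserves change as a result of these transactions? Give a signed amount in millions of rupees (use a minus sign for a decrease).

Discount-window repayment 746 million rupees: reserves −746M, deposits 0.
FX purchase 743 million rupees: reserves +743M, deposits 0.
OMO purchase (from banks) 468 million rupees: reserves +468M, deposits 0.
Totals: Δreserves = +465M, Δdeposits = 0.
Δrequired reserves = 11% × 0 = 0.
Δexcess reserves = Δreserves − Δrequired = +465M − (0) = +465 million.

+465 million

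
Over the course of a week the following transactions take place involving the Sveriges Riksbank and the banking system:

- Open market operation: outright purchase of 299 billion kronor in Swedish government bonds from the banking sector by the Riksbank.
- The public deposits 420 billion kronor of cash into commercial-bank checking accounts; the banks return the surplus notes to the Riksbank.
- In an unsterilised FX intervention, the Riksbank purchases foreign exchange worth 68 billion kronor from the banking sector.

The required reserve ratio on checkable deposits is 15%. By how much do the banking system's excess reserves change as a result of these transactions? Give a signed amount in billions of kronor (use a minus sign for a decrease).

+724 billion

OMO purchase (from banks) 299 billion kronor: reserves +299B, deposits 0.
Currency deposit 420 billion kronor: reserves +420B, deposits +420B.
FX purchase 68 billion kronor: reserves +68B, deposits 0.
Totals: Δreserves = +787B, Δdeposits = +420B.
Δrequired reserves = 15% × +420B = +63B.
Δexcess reserves = Δreserves − Δrequired = +787B − (+63B) = +724 billion.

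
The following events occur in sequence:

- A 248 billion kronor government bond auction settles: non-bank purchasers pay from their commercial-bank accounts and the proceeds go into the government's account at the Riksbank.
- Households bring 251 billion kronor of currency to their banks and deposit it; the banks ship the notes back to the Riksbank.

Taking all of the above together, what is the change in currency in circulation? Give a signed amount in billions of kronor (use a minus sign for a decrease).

-251 billion

Riksbank balance sheet:
  Assets:      no change
  Liabilities: Bank reserves +3B, Currency in circulation −251B, Government deposits +248B
Commercial banking system:
  Assets:      Reserves at CB +3B
  Liabilities: Checkable deposits +3B
So the change in currency in circulation is -251 billion.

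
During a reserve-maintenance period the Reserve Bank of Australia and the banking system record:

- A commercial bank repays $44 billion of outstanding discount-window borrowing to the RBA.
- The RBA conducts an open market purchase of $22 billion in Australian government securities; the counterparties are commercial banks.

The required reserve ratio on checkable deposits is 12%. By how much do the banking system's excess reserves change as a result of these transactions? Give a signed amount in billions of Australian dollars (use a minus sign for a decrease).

-$22 billion

Discount-window repayment $44 billion: reserves −$44B, deposits 0.
OMO purchase (from banks) $22 billion: reserves +$22B, deposits 0.
Totals: Δreserves = −$22B, Δdeposits = 0.
Δrequired reserves = 12% × 0 = 0.
Δexcess reserves = Δreserves − Δrequired = −$22B − (0) = -$22 billion.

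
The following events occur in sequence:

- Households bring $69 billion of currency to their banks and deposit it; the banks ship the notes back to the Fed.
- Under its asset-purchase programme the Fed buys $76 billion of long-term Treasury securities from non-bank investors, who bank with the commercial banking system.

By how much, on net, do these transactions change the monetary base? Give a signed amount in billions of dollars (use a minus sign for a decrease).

Currency deposit $69 billion: just a shift between currency and reserves — both are base money → 0.
Asset purchase (from non-banks) $76 billion: Fed balance sheet expands → +$76B.
Net: 0 + 76 = +$76 billion.

+$76 billion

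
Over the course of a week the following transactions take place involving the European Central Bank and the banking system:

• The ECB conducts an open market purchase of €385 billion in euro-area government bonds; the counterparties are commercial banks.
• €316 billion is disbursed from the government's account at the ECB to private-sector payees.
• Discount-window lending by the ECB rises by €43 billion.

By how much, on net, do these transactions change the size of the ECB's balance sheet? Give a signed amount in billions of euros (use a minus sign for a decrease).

OMO purchase (from banks) €385 billion: an ECB asset is acquired → +€385B.
Government spending €316 billion: only the composition of liabilities changes → 0.
Discount-window loan €43 billion: an ECB asset is acquired → +€43B.
Net: 385 + 0 + 43 = +€428 billion.

+€428 billion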